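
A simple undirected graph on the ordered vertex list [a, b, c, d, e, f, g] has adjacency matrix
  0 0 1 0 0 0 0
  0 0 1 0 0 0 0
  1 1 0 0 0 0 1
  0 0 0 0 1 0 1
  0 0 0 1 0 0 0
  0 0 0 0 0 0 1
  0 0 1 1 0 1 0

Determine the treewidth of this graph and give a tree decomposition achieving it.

Treewidth 1.
Bags: B1 = {d, g}  B2 = {c, g}  B3 = {a, c}  B4 = {b, c}  B5 = {f, g}  B6 = {d, e}
Tree: B1–B2, B2–B3, B3–B4, B1–B5, B1–B6

The largest bag has 2 vertices, giving width 1; this decomposition certifies tw(G) ≤ 1. Since G has at least one edge (e.g. d–g), it is not an edgeless graph, so tw(G) ≥ 1. The upper and lower bounds meet at 1, so that is the treewidth.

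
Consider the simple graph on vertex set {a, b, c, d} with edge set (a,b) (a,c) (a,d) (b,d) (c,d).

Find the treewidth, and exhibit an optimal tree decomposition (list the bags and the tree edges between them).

The largest bag has 3 vertices, giving width 2; this decomposition certifies tw(G) ≤ 2. Conversely, {a, c, d} is a clique of size 3, and the vertices of any clique must share a bag in every tree decomposition; so some bag has ≥ 3 vertices and tw(G) ≥ 2. Therefore the treewidth is 2.

Treewidth 2.
One such decomposition:
Bags: B1 = {a, b, d}  B2 = {a, c, d}
Tree: B1–B2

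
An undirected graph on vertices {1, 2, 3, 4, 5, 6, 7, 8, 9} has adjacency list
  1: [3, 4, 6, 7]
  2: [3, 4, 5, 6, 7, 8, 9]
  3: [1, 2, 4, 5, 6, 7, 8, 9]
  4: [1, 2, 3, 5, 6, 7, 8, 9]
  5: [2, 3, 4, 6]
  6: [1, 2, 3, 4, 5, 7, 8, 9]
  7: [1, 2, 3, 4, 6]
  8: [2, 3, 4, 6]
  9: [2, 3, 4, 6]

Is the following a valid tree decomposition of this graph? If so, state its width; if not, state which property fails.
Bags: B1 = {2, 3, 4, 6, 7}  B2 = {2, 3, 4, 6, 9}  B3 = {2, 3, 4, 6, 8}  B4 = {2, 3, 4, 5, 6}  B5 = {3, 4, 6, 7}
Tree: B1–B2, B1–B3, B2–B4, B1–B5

A tree decomposition must satisfy three properties: every vertex lies in some bag; for every edge, both endpoints lie together in some bag; and for every vertex, the bags containing it form a connected subtree. Here vertex 1 appears in no bag, so the decomposition is invalid.

No — vertex 1 appears in no bag.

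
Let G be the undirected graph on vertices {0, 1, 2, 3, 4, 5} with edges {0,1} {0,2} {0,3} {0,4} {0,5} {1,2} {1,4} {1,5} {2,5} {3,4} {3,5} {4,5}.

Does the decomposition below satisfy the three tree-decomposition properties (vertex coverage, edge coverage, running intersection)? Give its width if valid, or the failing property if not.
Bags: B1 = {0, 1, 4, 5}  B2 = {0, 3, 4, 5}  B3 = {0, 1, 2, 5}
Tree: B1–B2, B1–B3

Yes; width 3.

Every vertex of G appears in some bag (union = {0, 1, 2, 3, 4, 5}); every edge is covered by a bag; and for each vertex v the set of bags containing v is connected in the bag tree. The decomposition is therefore valid. The largest bag has 4 vertices, so the width is 3.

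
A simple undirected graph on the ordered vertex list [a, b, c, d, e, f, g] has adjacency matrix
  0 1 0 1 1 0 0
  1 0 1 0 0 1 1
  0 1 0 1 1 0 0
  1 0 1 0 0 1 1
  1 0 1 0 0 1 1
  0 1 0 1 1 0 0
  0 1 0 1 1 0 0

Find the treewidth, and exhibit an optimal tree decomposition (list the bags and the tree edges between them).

Each bag holds 4 vertices, so the decomposition has width 3, which upper-bounds the treewidth. For the lower bound: the 4 vertex sets {b,c}, {e,f}, {d}, {a} are disjoint, each induces a connected subgraph, and every pair is joined by at least one edge of G. Contracting each set to a single vertex therefore yields K_{4} as a minor, and since treewidth is minor-monotone, tw(G) ≥ tw(K_{4}) = 3. The upper and lower bounds meet at 3, so that is the treewidth.

Treewidth 3.
Bags: B1 = {b, c, d, e}  B2 = {b, d, e, f}  B3 = {a, b, d, e}  B4 = {b, d, e, g}
Tree: B1–B2, B2–B3, B3–B4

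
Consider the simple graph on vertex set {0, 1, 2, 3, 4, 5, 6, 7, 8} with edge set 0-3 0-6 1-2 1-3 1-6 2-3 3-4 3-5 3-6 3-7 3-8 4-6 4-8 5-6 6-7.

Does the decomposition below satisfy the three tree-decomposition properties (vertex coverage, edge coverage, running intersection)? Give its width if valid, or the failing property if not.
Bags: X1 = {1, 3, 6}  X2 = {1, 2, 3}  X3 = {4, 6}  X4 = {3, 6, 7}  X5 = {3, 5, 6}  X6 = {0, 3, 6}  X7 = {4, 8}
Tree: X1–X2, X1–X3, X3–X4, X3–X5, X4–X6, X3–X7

No — edge (3,4) lies in no bag.

A tree decomposition must satisfy three properties: every vertex lies in some bag; for every edge, both endpoints lie together in some bag; and for every vertex, the bags containing it form a connected subtree. Here edge (3,4) lies in no bag, so the decomposition is invalid.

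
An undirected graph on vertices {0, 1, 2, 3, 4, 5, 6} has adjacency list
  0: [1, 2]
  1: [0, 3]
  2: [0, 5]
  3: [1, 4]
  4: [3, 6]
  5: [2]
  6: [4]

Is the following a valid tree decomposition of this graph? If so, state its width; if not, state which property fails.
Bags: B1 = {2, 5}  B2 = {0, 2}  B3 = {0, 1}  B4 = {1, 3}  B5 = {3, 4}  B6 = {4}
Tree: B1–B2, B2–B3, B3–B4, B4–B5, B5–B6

A tree decomposition must satisfy three properties: every vertex lies in some bag; for every edge, both endpoints lie together in some bag; and for every vertex, the bags containing it form a connected subtree. Here vertex 6 appears in no bag, so the decomposition is invalid.

No — vertex 6 appears in no bag.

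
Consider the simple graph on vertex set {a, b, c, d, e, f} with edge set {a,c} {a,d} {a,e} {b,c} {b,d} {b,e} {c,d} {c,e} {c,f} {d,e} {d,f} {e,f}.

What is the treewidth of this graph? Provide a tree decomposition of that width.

Treewidth 3.
One such decomposition:
Bags: B1 = {a, c, d, e}  B2 = {c, d, e, f}  B3 = {b, c, d, e}
Tree: B1–B2, B2–B3

Each bag holds 4 vertices, so the decomposition has width 3, which upper-bounds the treewidth. Conversely, {a, c, d, e} is a clique of size 4, and the vertices of any clique must share a bag in every tree decomposition; so some bag has ≥ 4 vertices and tw(G) ≥ 3. Combining the bounds, tw(G) = 3.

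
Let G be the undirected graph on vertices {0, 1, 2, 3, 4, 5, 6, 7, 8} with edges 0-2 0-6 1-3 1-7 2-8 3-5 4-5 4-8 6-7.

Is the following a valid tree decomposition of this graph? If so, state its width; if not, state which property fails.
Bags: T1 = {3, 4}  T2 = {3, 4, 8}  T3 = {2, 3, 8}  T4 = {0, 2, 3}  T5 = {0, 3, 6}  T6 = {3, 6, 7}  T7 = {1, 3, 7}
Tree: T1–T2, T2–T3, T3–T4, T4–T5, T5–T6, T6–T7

No — vertex 5 appears in no bag.

A tree decomposition must satisfy three properties: every vertex lies in some bag; for every edge, both endpoints lie together in some bag; and for every vertex, the bags containing it form a connected subtree. Here vertex 5 appears in no bag, so the decomposition is invalid.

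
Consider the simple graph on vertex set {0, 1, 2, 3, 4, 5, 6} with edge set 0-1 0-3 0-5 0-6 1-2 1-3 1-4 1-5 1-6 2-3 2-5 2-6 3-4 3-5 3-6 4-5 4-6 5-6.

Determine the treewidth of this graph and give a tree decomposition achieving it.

Treewidth 4.
One optimal decomposition is:
Bags: B1 = {1, 2, 3, 5, 6}  B2 = {1, 3, 4, 5, 6}  B3 = {0, 1, 3, 5, 6}
Tree: B1–B2, B2–B3

Each bag holds 5 vertices, so the decomposition has width 4, which upper-bounds the treewidth. For the lower bound, the 5 vertices {0, 1, 3, 5, 6} are pairwise adjacent, and any tree decomposition puts a clique entirely inside one bag — forcing width ≥ 4. The upper and lower bounds meet at 4, so that is the treewidth.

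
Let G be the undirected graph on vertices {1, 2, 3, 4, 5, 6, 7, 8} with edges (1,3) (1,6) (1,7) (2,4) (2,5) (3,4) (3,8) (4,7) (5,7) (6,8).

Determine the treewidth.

2

A width-2 tree decomposition is:
Bags: B1 = {3, 6, 8}  B2 = {1, 3, 6}  B3 = {1, 3, 4}  B4 = {1, 4, 7}  B5 = {2, 4, 7}  B6 = {2, 5, 7}
Tree: B1–B2, B2–B3, B3–B4, B4–B5, B5–B6
Each bag holds 3 vertices, so the decomposition has width 2, which upper-bounds the treewidth. Since 8–6–1–3–8 is a cycle in G, G is not acyclic. Forests are exactly the graphs of treewidth ≤ 1, so tw(G) ≥ 2. Hence tw(G) = 2 exactly.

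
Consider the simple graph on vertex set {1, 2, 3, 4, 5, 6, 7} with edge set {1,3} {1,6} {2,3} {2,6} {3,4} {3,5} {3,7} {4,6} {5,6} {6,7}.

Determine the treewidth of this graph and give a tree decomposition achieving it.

The largest bag has 3 vertices, giving width 2; this decomposition certifies tw(G) ≤ 2. For the lower bound, G contains the cycle 6–5–3–4–6, so G is not a forest; only forests have treewidth ≤ 1, hence tw(G) ≥ 2. Hence tw(G) = 2 exactly.

Treewidth 2.
One optimal decomposition is:
Bags: B1 = {3, 5, 6}  B2 = {3, 4, 6}  B3 = {2, 3, 6}  B4 = {3, 6, 7}  B5 = {1, 3, 6}
Tree: B1–B2, B2–B3, B3–B4, B4–B5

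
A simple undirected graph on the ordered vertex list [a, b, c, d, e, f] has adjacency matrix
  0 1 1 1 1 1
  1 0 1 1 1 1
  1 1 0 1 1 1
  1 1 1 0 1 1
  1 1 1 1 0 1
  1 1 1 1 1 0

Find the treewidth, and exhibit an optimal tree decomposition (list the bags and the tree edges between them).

Treewidth 5.
One optimal decomposition is:
Bags: B1 = {a, b, c, d, e, f}
Tree: (single bag)

With just one bag of size 6, the width is 6 − 1 = 5, so tw(G) ≤ 5. For the lower bound, the 6 vertices {a, b, c, d, e, f} are pairwise adjacent, and any tree decomposition puts a clique entirely inside one bag — forcing width ≥ 5. Combining the bounds, tw(G) = 5.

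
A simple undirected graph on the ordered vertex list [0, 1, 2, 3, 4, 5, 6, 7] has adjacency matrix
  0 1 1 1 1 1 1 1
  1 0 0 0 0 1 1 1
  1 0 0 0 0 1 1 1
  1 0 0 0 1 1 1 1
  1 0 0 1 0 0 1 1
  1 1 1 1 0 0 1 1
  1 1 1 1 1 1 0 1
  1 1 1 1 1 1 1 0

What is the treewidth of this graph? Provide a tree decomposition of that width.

Each bag holds 5 vertices, so the decomposition has width 4, which upper-bounds the treewidth. For the lower bound, the 5 vertices {0, 3, 4, 6, 7} are pairwise adjacent, and any tree decomposition puts a clique entirely inside one bag — forcing width ≥ 4. Hence tw(G) = 4 exactly.

Treewidth 4.
One optimal decomposition is:
Bags: B1 = {0, 3, 5, 6, 7}  B2 = {0, 3, 4, 6, 7}  B3 = {0, 2, 5, 6, 7}  B4 = {0, 1, 5, 6, 7}
Tree: B1–B2, B1–B3, B1–B4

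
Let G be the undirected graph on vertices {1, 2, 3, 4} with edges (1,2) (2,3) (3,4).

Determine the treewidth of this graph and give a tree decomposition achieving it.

Each bag holds 2 vertices, so the decomposition has width 1, which upper-bounds the treewidth. Since G has at least one edge (e.g. 4–3), it is not an edgeless graph, so tw(G) ≥ 1. Therefore the treewidth is 1.

Treewidth 1.
One optimal decomposition is:
Bags: B1 = {3, 4}  B2 = {2, 3}  B3 = {1, 2}
Tree: B1–B2, B2–B3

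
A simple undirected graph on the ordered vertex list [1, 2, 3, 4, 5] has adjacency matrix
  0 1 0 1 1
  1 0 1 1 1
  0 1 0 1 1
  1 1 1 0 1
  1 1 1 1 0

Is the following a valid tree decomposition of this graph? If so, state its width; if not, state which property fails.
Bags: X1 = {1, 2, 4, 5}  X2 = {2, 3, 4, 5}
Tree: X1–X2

Yes; width 3.

Vertex coverage: the bags together contain {1, 2, 3, 4, 5}, the full vertex set. Edge coverage: each edge of G has both endpoints in at least one bag. Running intersection: for every vertex, the bags containing it form a connected subtree. All three properties hold, so this is a valid tree decomposition of width max|bag| − 1 = 3, and hence tw(G) ≤ 3.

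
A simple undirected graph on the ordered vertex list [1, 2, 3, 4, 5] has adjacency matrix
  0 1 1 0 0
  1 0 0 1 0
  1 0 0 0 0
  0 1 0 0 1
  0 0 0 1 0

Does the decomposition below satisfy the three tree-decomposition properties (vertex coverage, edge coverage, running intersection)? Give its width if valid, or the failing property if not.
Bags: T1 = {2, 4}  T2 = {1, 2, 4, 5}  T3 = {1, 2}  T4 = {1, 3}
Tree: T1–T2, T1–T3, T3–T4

A tree decomposition must satisfy three properties: every vertex lies in some bag; for every edge, both endpoints lie together in some bag; and for every vertex, the bags containing it form a connected subtree. Here bags containing vertex 1 are not connected in the tree, so the decomposition is invalid.

No — bags containing vertex 1 are not connected in the tree.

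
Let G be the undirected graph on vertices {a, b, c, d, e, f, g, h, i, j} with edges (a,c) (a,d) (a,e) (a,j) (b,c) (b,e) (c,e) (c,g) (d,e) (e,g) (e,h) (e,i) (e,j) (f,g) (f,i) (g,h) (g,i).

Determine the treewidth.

2

A width-2 tree decomposition is:
Bags: B1 = {c, e, g}  B2 = {b, c, e}  B3 = {e, g, i}  B4 = {a, c, e}  B5 = {f, g, i}  B6 = {a, e, j}  B7 = {a, d, e}  B8 = {e, g, h}
Tree: B1–B2, B1–B3, B1–B4, B3–B5, B4–B6, B6–B7, B1–B8
Each bag holds 3 vertices, so the decomposition has width 2, which upper-bounds the treewidth. Conversely, {a, d, e} is a clique of size 3, and the vertices of any clique must share a bag in every tree decomposition; so some bag has ≥ 3 vertices and tw(G) ≥ 2. The upper and lower bounds meet at 2, so that is the treewidth.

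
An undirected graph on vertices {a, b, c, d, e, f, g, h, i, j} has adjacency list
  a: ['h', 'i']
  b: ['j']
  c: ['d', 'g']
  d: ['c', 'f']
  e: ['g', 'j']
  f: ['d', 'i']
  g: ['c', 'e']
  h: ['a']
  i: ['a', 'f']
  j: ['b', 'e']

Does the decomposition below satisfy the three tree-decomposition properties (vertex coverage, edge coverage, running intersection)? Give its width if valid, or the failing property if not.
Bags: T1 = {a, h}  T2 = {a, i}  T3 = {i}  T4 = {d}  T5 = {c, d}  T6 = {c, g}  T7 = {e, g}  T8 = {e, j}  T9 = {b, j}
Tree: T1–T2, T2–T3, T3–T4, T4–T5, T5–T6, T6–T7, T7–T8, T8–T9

A tree decomposition must satisfy three properties: every vertex lies in some bag; for every edge, both endpoints lie together in some bag; and for every vertex, the bags containing it form a connected subtree. Here vertex f appears in no bag, so the decomposition is invalid.

No — vertex f appears in no bag.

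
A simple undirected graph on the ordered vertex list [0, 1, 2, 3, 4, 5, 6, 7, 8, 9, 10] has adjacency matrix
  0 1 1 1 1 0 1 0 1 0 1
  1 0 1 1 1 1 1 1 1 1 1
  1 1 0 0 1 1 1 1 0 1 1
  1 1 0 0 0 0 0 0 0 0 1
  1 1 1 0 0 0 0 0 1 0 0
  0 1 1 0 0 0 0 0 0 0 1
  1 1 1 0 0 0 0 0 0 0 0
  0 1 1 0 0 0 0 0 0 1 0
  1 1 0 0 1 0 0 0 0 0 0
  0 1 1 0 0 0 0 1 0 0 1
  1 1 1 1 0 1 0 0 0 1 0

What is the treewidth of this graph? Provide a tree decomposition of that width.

The largest bag has 4 vertices, giving width 3; this decomposition certifies tw(G) ≤ 3. On the other hand G contains the 4-clique {0, 1, 4, 8}. A clique must lie in a single bag of any decomposition, so no decomposition can have width below 3. Hence tw(G) = 3 exactly.

Treewidth 3.
One such decomposition:
Bags: B1 = {0, 1, 2, 10}  B2 = {1, 2, 9, 10}  B3 = {0, 1, 3, 10}  B4 = {0, 1, 2, 4}  B5 = {0, 1, 4, 8}  B6 = {0, 1, 2, 6}  B7 = {1, 2, 5, 10}  B8 = {1, 2, 7, 9}
Tree: B1–B2, B1–B3, B1–B4, B4–B5, B1–B6, B2–B7, B2–B8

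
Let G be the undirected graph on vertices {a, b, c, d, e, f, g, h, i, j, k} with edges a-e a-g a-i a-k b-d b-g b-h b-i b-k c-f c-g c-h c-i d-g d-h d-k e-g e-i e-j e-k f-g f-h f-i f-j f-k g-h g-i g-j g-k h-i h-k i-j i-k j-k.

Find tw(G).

A width-4 tree decomposition is:
Bags: B1 = {b, g, h, i, k}  B2 = {f, g, h, i, k}  B3 = {f, g, i, j, k}  B4 = {b, d, g, h, k}  B5 = {e, g, i, j, k}  B6 = {c, f, g, h, i}  B7 = {a, e, g, i, k}
Tree: B1–B2, B2–B3, B1–B4, B3–B5, B2–B6, B5–B7
The largest bag has 5 vertices, giving width 4; this decomposition certifies tw(G) ≤ 4. Conversely, {c, f, g, h, i} is a clique of size 5, and the vertices of any clique must share a bag in every tree decomposition; so some bag has ≥ 5 vertices and tw(G) ≥ 4. Therefore the treewidth is 4.

4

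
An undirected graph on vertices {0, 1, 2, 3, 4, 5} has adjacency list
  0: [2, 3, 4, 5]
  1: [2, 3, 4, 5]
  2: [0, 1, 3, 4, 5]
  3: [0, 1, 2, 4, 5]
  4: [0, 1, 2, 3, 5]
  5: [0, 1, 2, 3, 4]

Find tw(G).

A width-4 tree decomposition is:
Bags: B1 = {0, 2, 3, 4, 5}  B2 = {1, 2, 3, 4, 5}
Tree: B1–B2
Every bag has size at most 5, so the width is 5 − 1 = 4 and tw(G) ≤ 4. Conversely, {0, 2, 3, 4, 5} is a clique of size 5, and the vertices of any clique must share a bag in every tree decomposition; so some bag has ≥ 5 vertices and tw(G) ≥ 4. Hence tw(G) = 4 exactly.

4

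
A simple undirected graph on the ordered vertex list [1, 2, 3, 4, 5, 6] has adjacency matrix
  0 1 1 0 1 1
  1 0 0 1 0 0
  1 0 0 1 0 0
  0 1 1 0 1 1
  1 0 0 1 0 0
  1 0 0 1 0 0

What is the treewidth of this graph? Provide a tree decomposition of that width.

Treewidth 2.
Bags: B1 = {1, 4, 6}  B2 = {1, 2, 4}  B3 = {1, 3, 4}  B4 = {1, 4, 5}
Tree: B1–B2, B2–B3, B3–B4

Each bag holds 3 vertices, so the decomposition has width 2, which upper-bounds the treewidth. For the lower bound, G contains the cycle 6–4–2–1–6, so G is not a forest; only forests have treewidth ≤ 1, hence tw(G) ≥ 2. The upper and lower bounds meet at 2, so that is the treewidth.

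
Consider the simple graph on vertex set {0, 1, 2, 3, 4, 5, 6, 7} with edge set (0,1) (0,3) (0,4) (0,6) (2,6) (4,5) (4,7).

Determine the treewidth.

A width-1 tree decomposition is:
Bags: B1 = {0, 4}  B2 = {0, 6}  B3 = {4, 5}  B4 = {0, 3}  B5 = {4, 7}  B6 = {0, 1}  B7 = {2, 6}
Tree: B1–B2, B1–B3, B2–B4, B3–B5, B2–B6, B2–B7
Every bag has size at most 2, so the width is 2 − 1 = 1 and tw(G) ≤ 1. G has an edge, so its treewidth is at least 1. Combining the bounds, tw(G) = 1.

1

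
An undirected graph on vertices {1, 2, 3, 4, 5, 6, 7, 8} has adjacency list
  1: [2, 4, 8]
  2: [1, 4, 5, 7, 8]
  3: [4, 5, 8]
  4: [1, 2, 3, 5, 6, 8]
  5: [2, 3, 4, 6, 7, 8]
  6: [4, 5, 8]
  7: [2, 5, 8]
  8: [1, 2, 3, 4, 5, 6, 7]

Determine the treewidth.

A width-3 tree decomposition is:
Bags: B1 = {4, 5, 6, 8}  B2 = {2, 4, 5, 8}  B3 = {1, 2, 4, 8}  B4 = {2, 5, 7, 8}  B5 = {3, 4, 5, 8}
Tree: B1–B2, B2–B3, B2–B4, B2–B5
Each bag holds 4 vertices, so the decomposition has width 3, which upper-bounds the treewidth. Conversely, {1, 2, 4, 8} is a clique of size 4, and the vertices of any clique must share a bag in every tree decomposition; so some bag has ≥ 4 vertices and tw(G) ≥ 3. Therefore the treewidth is 3.

3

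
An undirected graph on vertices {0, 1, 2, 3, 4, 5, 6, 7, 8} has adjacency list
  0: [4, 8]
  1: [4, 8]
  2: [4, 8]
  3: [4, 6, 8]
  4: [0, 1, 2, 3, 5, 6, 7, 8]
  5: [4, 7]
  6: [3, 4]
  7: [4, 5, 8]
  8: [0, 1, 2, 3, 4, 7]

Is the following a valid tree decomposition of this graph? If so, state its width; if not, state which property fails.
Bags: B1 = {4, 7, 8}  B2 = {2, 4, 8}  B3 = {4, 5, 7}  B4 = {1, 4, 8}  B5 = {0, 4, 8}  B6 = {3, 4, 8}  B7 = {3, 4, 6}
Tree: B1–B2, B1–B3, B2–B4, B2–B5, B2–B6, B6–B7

Checking the three conditions: (i) the bags cover all of {0, 1, 2, 3, 4, 5, 6, 7, 8}; (ii) for each edge, some bag contains both endpoints; (iii) the bags containing any fixed vertex form a subtree. All hold, so the decomposition is valid with width 3 − 1 = 2.

Yes; width 2.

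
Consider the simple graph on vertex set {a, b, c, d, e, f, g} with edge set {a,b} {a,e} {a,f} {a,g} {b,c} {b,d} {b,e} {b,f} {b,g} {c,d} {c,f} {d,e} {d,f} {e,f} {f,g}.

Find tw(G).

A width-3 tree decomposition is:
Bags: B1 = {b, d, e, f}  B2 = {a, b, e, f}  B3 = {b, c, d, f}  B4 = {a, b, f, g}
Tree: B1–B2, B1–B3, B2–B4
Every bag has size at most 4, so the width is 4 − 1 = 3 and tw(G) ≤ 3. On the other hand G contains the 4-clique {b, d, e, f}. A clique must lie in a single bag of any decomposition, so no decomposition can have width below 3. Hence tw(G) = 3 exactly.

3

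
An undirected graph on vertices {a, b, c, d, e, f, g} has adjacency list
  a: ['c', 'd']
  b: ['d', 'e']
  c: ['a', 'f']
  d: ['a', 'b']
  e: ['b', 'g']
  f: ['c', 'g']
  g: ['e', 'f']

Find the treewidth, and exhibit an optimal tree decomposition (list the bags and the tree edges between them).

The largest bag has 3 vertices, giving width 2; this decomposition certifies tw(G) ≤ 2. Since b–e–g–f–c–a–d–b is a cycle in G, G is not acyclic. Forests are exactly the graphs of treewidth ≤ 1, so tw(G) ≥ 2. Therefore the treewidth is 2.

Treewidth 2.
One such decomposition:
Bags: B1 = {b, e, g}  B2 = {b, f, g}  B3 = {b, c, f}  B4 = {a, b, c}  B5 = {a, b, d}
Tree: B1–B2, B2–B3, B3–B4, B4–B5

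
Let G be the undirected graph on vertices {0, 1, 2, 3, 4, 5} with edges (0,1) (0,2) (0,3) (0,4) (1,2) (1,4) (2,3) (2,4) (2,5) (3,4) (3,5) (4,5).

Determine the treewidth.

3

A width-3 tree decomposition is:
Bags: B1 = {0, 2, 3, 4}  B2 = {2, 3, 4, 5}  B3 = {0, 1, 2, 4}
Tree: B1–B2, B1–B3
Each bag holds 4 vertices, so the decomposition has width 3, which upper-bounds the treewidth. Conversely, {0, 1, 2, 4} is a clique of size 4, and the vertices of any clique must share a bag in every tree decomposition; so some bag has ≥ 4 vertices and tw(G) ≥ 3. The upper and lower bounds meet at 3, so that is the treewidth.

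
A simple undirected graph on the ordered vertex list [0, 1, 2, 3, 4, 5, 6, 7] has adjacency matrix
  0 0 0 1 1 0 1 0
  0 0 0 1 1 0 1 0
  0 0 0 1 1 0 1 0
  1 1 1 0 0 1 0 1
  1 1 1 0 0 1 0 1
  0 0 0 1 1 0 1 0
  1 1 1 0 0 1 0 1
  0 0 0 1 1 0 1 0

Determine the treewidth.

3

A width-3 tree decomposition is:
Bags: B1 = {0, 3, 4, 6}  B2 = {3, 4, 5, 6}  B3 = {2, 3, 4, 6}  B4 = {1, 3, 4, 6}  B5 = {3, 4, 6, 7}
Tree: B1–B2, B2–B3, B3–B4, B4–B5
The largest bag has 4 vertices, giving width 3; this decomposition certifies tw(G) ≤ 3. For the lower bound: the 4 vertex sets {0,6}, {3,5}, {4}, {2} are disjoint, each induces a connected subgraph, and every pair is joined by at least one edge of G. Contracting each set to a single vertex therefore yields K_{4} as a minor, and since treewidth is minor-monotone, tw(G) ≥ tw(K_{4}) = 3. Combining the bounds, tw(G) = 3.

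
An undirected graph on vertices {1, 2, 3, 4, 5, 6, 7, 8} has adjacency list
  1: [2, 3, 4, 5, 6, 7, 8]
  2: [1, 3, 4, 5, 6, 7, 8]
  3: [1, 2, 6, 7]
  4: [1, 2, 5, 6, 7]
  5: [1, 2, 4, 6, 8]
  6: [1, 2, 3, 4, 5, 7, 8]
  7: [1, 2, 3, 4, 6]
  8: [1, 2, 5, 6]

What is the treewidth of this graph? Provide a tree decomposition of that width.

Every bag has size at most 5, so the width is 5 − 1 = 4 and tw(G) ≤ 4. On the other hand G contains the 5-clique {1, 2, 5, 6, 8}. A clique must lie in a single bag of any decomposition, so no decomposition can have width below 4. Hence tw(G) = 4 exactly.

Treewidth 4.
Bags: B1 = {1, 2, 4, 6, 7}  B2 = {1, 2, 4, 5, 6}  B3 = {1, 2, 5, 6, 8}  B4 = {1, 2, 3, 6, 7}
Tree: B1–B2, B2–B3, B1–B4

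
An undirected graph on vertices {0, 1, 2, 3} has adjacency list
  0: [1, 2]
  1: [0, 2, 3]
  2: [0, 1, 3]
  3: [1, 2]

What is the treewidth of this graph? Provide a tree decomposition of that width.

Treewidth 2.
One optimal decomposition is:
Bags: B1 = {1, 2, 3}  B2 = {0, 1, 2}
Tree: B1–B2

Every bag has size at most 3, so the width is 3 − 1 = 2 and tw(G) ≤ 2. On the other hand G contains the 3-clique {0, 1, 2}. A clique must lie in a single bag of any decomposition, so no decomposition can have width below 2. Combining the bounds, tw(G) = 2.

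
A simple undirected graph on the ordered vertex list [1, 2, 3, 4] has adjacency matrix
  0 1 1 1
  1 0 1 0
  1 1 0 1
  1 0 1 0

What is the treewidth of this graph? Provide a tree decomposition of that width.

Treewidth 2.
One optimal decomposition is:
Bags: B1 = {1, 3, 4}  B2 = {1, 2, 3}
Tree: B1–B2

Every bag has size at most 3, so the width is 3 − 1 = 2 and tw(G) ≤ 2. For the lower bound, the 3 vertices {1, 2, 3} are pairwise adjacent, and any tree decomposition puts a clique entirely inside one bag — forcing width ≥ 2. Combining the bounds, tw(G) = 2.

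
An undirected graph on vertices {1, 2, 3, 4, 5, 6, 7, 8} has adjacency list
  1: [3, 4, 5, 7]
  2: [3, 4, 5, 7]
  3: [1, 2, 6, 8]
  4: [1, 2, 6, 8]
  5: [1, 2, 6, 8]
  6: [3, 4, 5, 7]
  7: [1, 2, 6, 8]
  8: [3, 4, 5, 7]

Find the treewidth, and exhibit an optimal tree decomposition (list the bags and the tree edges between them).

The largest bag has 5 vertices, giving width 4; this decomposition certifies tw(G) ≤ 4. For the lower bound: the 5 vertex sets {7,8}, {1,5}, {2,3}, {4}, {6} are disjoint, each induces a connected subgraph, and every pair is joined by at least one edge of G. Contracting each set to a single vertex therefore yields K_{5} as a minor, and since treewidth is minor-monotone, tw(G) ≥ tw(K_{5}) = 4. The upper and lower bounds meet at 4, so that is the treewidth.

Treewidth 4.
One such decomposition:
Bags: B1 = {3, 4, 5, 7, 8}  B2 = {1, 3, 4, 5, 7}  B3 = {2, 3, 4, 5, 7}  B4 = {3, 4, 5, 6, 7}
Tree: B1–B2, B2–B3, B3–B4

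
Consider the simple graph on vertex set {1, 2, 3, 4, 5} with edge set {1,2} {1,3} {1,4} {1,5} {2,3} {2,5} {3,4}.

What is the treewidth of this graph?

A width-2 tree decomposition is:
Bags: B1 = {1, 2, 5}  B2 = {1, 2, 3}  B3 = {1, 3, 4}
Tree: B1–B2, B2–B3
Every bag has size at most 3, so the width is 3 − 1 = 2 and tw(G) ≤ 2. On the other hand G contains the 3-clique {1, 2, 3}. A clique must lie in a single bag of any decomposition, so no decomposition can have width below 2. Combining the bounds, tw(G) = 2.

2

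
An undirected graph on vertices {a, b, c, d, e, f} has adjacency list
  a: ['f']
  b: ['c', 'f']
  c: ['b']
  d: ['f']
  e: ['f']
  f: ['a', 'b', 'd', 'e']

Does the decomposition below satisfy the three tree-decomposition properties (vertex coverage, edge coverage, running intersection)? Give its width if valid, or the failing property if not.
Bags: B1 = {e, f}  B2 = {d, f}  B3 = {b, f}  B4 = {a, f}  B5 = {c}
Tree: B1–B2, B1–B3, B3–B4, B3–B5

No — edge (b,c) lies in no bag.

A tree decomposition must satisfy three properties: every vertex lies in some bag; for every edge, both endpoints lie together in some bag; and for every vertex, the bags containing it form a connected subtree. Here edge (b,c) lies in no bag, so the decomposition is invalid.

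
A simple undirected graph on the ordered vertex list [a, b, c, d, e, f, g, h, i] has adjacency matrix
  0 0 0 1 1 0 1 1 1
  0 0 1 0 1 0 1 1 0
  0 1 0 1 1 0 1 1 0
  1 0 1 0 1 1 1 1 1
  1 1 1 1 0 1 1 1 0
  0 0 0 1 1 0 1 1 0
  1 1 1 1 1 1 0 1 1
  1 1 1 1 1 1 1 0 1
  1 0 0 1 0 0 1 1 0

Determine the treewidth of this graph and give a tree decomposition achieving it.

Treewidth 4.
One such decomposition:
Bags: B1 = {d, e, f, g, h}  B2 = {c, d, e, g, h}  B3 = {a, d, e, g, h}  B4 = {a, d, g, h, i}  B5 = {b, c, e, g, h}
Tree: B1–B2, B2–B3, B3–B4, B2–B5

Every bag has size at most 5, so the width is 5 − 1 = 4 and tw(G) ≤ 4. Conversely, {d, e, f, g, h} is a clique of size 5, and the vertices of any clique must share a bag in every tree decomposition; so some bag has ≥ 5 vertices and tw(G) ≥ 4. Therefore the treewidth is 4.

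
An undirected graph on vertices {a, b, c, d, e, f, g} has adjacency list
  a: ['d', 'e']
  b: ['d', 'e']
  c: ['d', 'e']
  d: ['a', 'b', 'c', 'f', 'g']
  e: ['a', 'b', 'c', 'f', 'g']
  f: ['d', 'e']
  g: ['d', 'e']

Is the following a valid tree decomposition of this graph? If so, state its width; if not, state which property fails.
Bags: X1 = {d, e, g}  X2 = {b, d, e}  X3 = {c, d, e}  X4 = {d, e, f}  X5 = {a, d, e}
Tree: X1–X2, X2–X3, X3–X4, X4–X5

Yes; width 2.

Every vertex of G appears in some bag (union = {a, b, c, d, e, f, g}); every edge is covered by a bag; and for each vertex v the set of bags containing v is connected in the bag tree. The decomposition is therefore valid. The largest bag has 3 vertices, so the width is 2.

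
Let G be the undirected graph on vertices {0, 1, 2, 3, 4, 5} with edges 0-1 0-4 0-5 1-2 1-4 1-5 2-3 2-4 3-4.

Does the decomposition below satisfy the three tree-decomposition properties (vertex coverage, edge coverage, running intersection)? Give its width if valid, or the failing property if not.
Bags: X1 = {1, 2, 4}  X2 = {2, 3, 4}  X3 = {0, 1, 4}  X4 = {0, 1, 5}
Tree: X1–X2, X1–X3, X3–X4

Vertex coverage: the bags together contain {0, 1, 2, 3, 4, 5}, the full vertex set. Edge coverage: each edge of G has both endpoints in at least one bag. Running intersection: for every vertex, the bags containing it form a connected subtree. All three properties hold, so this is a valid tree decomposition of width max|bag| − 1 = 2, and hence tw(G) ≤ 2.

Yes; width 2.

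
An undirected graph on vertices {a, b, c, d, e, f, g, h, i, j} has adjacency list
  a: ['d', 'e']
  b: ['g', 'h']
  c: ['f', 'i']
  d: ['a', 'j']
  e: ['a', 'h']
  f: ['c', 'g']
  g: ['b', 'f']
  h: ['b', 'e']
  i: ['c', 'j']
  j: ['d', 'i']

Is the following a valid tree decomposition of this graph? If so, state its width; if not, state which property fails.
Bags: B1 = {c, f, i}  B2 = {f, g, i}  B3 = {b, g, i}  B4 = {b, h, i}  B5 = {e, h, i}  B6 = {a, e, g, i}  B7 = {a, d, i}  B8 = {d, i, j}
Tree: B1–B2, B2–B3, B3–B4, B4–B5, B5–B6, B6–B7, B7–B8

No — bags containing vertex g are not connected in the tree.

A tree decomposition must satisfy three properties: every vertex lies in some bag; for every edge, both endpoints lie together in some bag; and for every vertex, the bags containing it form a connected subtree. Here bags containing vertex g are not connected in the tree, so the decomposition is invalid.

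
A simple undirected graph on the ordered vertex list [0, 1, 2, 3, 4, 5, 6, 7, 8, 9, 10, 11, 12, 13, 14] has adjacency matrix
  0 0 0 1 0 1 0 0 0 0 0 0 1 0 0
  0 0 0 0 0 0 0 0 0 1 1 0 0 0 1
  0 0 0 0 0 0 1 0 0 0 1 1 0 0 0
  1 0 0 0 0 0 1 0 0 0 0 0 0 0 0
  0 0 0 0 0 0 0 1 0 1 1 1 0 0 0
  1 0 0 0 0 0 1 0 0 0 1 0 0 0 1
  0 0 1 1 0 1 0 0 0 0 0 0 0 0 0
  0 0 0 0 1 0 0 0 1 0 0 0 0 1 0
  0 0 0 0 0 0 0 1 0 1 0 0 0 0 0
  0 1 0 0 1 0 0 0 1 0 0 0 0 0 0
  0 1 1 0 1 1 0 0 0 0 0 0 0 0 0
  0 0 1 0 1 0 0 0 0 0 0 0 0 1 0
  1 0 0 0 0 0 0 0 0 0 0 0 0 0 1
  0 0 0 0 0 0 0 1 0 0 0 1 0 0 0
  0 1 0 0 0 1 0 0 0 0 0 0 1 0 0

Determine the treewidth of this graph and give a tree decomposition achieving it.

Each bag holds 4 vertices, so the decomposition has width 3, which upper-bounds the treewidth. For the lower bound: the 4 vertex sets {0,3,12}, {14}, {5}, {1,2,6,10} are disjoint, each induces a connected subgraph, and every pair is joined by at least one edge of G. Contracting each set to a single vertex therefore yields K_{4} as a minor, and since treewidth is minor-monotone, tw(G) ≥ tw(K_{4}) = 3. The upper and lower bounds meet at 3, so that is the treewidth.

Treewidth 3.
One optimal decomposition is:
Bags: B1 = {0, 3, 12, 14}  B2 = {0, 3, 5, 14}  B3 = {3, 5, 6, 14}  B4 = {1, 5, 6, 14}  B5 = {1, 5, 6, 10}  B6 = {1, 2, 6, 10}  B7 = {1, 2, 9, 10}  B8 = {2, 4, 9, 10}  B9 = {2, 4, 9, 11}  B10 = {4, 8, 9, 11}  B11 = {4, 7, 8, 11}  B12 = {7, 8, 11, 13}
Tree: B1–B2, B2–B3, B3–B4, B4–B5, B5–B6, B6–B7, B7–B8, B8–B9, B9–B10, B10–B11, B11–B12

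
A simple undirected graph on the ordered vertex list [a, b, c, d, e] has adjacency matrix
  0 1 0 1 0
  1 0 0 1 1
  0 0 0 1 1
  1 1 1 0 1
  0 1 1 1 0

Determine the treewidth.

2

A width-2 tree decomposition is:
Bags: B1 = {c, d, e}  B2 = {b, d, e}  B3 = {a, b, d}
Tree: B1–B2, B2–B3
Each bag holds 3 vertices, so the decomposition has width 2, which upper-bounds the treewidth. On the other hand G contains the 3-clique {c, d, e}. A clique must lie in a single bag of any decomposition, so no decomposition can have width below 2. The upper and lower bounds meet at 2, so that is the treewidth.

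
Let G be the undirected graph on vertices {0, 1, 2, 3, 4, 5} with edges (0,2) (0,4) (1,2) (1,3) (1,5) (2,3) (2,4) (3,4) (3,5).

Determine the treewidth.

A width-2 tree decomposition is:
Bags: B1 = {2, 3, 4}  B2 = {1, 2, 3}  B3 = {0, 2, 4}  B4 = {1, 3, 5}
Tree: B1–B2, B1–B3, B2–B4
Each bag holds 3 vertices, so the decomposition has width 2, which upper-bounds the treewidth. Conversely, {0, 2, 4} is a clique of size 3, and the vertices of any clique must share a bag in every tree decomposition; so some bag has ≥ 3 vertices and tw(G) ≥ 2. Hence tw(G) = 2 exactly.

2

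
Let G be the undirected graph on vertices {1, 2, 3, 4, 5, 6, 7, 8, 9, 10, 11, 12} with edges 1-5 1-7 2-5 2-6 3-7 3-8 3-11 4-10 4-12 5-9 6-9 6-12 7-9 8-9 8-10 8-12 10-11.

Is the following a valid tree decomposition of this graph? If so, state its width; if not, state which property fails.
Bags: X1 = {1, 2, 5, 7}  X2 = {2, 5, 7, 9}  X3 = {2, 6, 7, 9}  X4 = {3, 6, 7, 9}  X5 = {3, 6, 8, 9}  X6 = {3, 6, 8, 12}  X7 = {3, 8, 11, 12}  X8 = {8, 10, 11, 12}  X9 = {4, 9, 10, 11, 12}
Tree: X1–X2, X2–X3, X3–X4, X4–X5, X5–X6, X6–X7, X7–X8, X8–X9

No — bags containing vertex 9 are not connected in the tree.

A tree decomposition must satisfy three properties: every vertex lies in some bag; for every edge, both endpoints lie together in some bag; and for every vertex, the bags containing it form a connected subtree. Here bags containing vertex 9 are not connected in the tree, so the decomposition is invalid.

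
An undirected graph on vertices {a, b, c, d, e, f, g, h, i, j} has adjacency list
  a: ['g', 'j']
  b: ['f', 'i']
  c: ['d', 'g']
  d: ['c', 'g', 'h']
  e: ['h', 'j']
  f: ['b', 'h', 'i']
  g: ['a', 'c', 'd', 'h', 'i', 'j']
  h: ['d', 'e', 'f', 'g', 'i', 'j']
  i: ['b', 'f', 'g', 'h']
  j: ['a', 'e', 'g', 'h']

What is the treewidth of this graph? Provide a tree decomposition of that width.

Treewidth 2.
One optimal decomposition is:
Bags: B1 = {d, g, h}  B2 = {c, d, g}  B3 = {g, h, i}  B4 = {g, h, j}  B5 = {a, g, j}  B6 = {f, h, i}  B7 = {e, h, j}  B8 = {b, f, i}
Tree: B1–B2, B1–B3, B1–B4, B4–B5, B3–B6, B4–B7, B6–B8

Every bag has size at most 3, so the width is 3 − 1 = 2 and tw(G) ≤ 2. On the other hand G contains the 3-clique {d, g, h}. A clique must lie in a single bag of any decomposition, so no decomposition can have width below 2. Combining the bounds, tw(G) = 2.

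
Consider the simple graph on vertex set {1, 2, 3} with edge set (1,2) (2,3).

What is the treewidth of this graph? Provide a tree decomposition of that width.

Every bag has size at most 2, so the width is 2 − 1 = 1 and tw(G) ≤ 1. G has an edge, so its treewidth is at least 1. Combining the bounds, tw(G) = 1.

Treewidth 1.
One such decomposition:
Bags: B1 = {1, 2}  B2 = {2, 3}
Tree: B1–B2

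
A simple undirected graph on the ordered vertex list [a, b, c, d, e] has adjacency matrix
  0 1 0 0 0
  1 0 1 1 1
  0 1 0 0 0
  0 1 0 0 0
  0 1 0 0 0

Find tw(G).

A width-1 tree decomposition is:
Bags: B1 = {b, d}  B2 = {b, e}  B3 = {a, b}  B4 = {b, c}
Tree: B1–B2, B1–B3, B3–B4
The largest bag has 2 vertices, giving width 1; this decomposition certifies tw(G) ≤ 1. Since G has at least one edge (e.g. d–b), it is not an edgeless graph, so tw(G) ≥ 1. Therefore the treewidth is 1.

1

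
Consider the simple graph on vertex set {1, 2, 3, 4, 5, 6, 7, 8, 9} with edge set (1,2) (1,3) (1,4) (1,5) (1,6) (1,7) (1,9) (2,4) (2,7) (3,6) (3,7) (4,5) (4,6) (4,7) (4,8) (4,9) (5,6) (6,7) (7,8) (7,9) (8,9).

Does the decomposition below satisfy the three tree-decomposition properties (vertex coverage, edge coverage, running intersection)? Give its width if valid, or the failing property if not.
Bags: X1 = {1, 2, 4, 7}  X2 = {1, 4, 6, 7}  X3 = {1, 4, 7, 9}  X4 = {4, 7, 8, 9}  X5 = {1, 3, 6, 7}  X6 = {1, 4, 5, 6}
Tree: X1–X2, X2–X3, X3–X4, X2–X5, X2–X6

Yes; width 3.

Checking the three conditions: (i) the bags cover all of {1, 2, 3, 4, 5, 6, 7, 8, 9}; (ii) for each edge, some bag contains both endpoints; (iii) the bags containing any fixed vertex form a subtree. All hold, so the decomposition is valid with width 4 − 1 = 3.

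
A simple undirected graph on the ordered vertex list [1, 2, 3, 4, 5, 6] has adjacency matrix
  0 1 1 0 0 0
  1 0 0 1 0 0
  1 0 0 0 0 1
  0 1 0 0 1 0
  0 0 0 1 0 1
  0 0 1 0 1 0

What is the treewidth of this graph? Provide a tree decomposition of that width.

Every bag has size at most 3, so the width is 3 − 1 = 2 and tw(G) ≤ 2. The edges 4–5–6–3–1–2–4 form a cycle, so G is not a tree and its treewidth is at least 2. Hence tw(G) = 2 exactly.

Treewidth 2.
One such decomposition:
Bags: B1 = {4, 5, 6}  B2 = {3, 4, 6}  B3 = {1, 3, 4}  B4 = {1, 2, 4}
Tree: B1–B2, B2–B3, B3–B4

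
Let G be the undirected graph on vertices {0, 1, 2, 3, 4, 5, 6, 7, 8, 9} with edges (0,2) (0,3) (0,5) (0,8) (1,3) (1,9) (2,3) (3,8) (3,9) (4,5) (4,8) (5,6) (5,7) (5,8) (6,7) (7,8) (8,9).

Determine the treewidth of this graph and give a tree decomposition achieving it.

Each bag holds 3 vertices, so the decomposition has width 2, which upper-bounds the treewidth. For the lower bound, the 3 vertices {3, 8, 9} are pairwise adjacent, and any tree decomposition puts a clique entirely inside one bag — forcing width ≥ 2. Combining the bounds, tw(G) = 2.

Treewidth 2.
Bags: B1 = {0, 3, 8}  B2 = {0, 5, 8}  B3 = {5, 7, 8}  B4 = {3, 8, 9}  B5 = {1, 3, 9}  B6 = {5, 6, 7}  B7 = {0, 2, 3}  B8 = {4, 5, 8}
Tree: B1–B2, B2–B3, B1–B4, B4–B5, B3–B6, B1–B7, B2–B8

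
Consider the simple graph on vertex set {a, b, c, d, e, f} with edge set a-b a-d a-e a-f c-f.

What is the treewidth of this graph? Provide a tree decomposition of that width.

Treewidth 1.
Bags: B1 = {a, e}  B2 = {a, b}  B3 = {a, f}  B4 = {c, f}  B5 = {a, d}
Tree: B1–B2, B1–B3, B3–B4, B2–B5

The largest bag has 2 vertices, giving width 1; this decomposition certifies tw(G) ≤ 1. Since G has at least one edge (e.g. e–a), it is not an edgeless graph, so tw(G) ≥ 1. Hence tw(G) = 1 exactly.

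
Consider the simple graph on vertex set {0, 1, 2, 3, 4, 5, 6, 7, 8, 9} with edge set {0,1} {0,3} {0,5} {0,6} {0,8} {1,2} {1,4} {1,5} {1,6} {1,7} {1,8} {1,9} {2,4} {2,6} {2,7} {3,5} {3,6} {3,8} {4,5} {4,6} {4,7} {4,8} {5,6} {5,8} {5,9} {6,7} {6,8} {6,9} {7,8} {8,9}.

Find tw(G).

4

A width-4 tree decomposition is:
Bags: B1 = {1, 4, 5, 6, 8}  B2 = {1, 4, 6, 7, 8}  B3 = {1, 2, 4, 6, 7}  B4 = {0, 1, 5, 6, 8}  B5 = {1, 5, 6, 8, 9}  B6 = {0, 3, 5, 6, 8}
Tree: B1–B2, B2–B3, B1–B4, B4–B5, B4–B6
Every bag has size at most 5, so the width is 5 − 1 = 4 and tw(G) ≤ 4. For the lower bound, the 5 vertices {0, 1, 5, 6, 8} are pairwise adjacent, and any tree decomposition puts a clique entirely inside one bag — forcing width ≥ 4. Hence tw(G) = 4 exactly.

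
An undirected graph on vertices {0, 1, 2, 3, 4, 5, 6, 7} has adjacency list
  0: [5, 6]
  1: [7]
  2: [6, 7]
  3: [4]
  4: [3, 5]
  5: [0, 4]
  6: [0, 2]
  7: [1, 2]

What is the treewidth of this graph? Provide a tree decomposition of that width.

Each bag holds 2 vertices, so the decomposition has width 1, which upper-bounds the treewidth. Any graph with an edge has treewidth ≥ 1, and G has the edge 3–4. The upper and lower bounds meet at 1, so that is the treewidth.

Treewidth 1.
One such decomposition:
Bags: B1 = {3, 4}  B2 = {4, 5}  B3 = {0, 5}  B4 = {0, 6}  B5 = {2, 6}  B6 = {2, 7}  B7 = {1, 7}
Tree: B1–B2, B2–B3, B3–B4, B4–B5, B5–B6, B6–B7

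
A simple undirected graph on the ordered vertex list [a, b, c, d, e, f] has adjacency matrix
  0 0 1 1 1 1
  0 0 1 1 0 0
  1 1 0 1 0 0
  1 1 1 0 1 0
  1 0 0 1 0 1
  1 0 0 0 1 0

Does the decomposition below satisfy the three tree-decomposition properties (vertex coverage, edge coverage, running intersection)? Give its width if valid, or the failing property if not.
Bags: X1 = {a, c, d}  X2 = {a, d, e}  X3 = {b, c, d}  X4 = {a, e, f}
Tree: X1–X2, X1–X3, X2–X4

Vertex coverage: the bags together contain {a, b, c, d, e, f}, the full vertex set. Edge coverage: each edge of G has both endpoints in at least one bag. Running intersection: for every vertex, the bags containing it form a connected subtree. All three properties hold, so this is a valid tree decomposition of width max|bag| − 1 = 2, and hence tw(G) ≤ 2.

Yes; width 2.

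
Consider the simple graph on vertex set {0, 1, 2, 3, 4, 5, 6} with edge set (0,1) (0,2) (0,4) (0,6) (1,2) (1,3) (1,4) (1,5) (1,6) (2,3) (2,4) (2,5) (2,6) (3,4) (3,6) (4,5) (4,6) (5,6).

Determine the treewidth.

4

A width-4 tree decomposition is:
Bags: B1 = {0, 1, 2, 4, 6}  B2 = {1, 2, 3, 4, 6}  B3 = {1, 2, 4, 5, 6}
Tree: B1–B2, B1–B3
The largest bag has 5 vertices, giving width 4; this decomposition certifies tw(G) ≤ 4. For the lower bound, the 5 vertices {0, 1, 2, 4, 6} are pairwise adjacent, and any tree decomposition puts a clique entirely inside one bag — forcing width ≥ 4. Combining the bounds, tw(G) = 4.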